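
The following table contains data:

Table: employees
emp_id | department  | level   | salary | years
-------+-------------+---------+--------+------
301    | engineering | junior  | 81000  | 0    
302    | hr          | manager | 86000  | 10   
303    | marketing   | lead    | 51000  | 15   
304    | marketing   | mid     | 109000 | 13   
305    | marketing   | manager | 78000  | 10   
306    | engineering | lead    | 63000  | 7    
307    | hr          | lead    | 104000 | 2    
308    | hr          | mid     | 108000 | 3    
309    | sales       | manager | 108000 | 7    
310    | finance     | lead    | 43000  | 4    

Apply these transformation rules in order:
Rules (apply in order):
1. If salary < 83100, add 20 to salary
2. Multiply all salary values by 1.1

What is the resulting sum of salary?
914210.0

Step 1: Apply Rule 1 - Add 20 to records with salary < 83100
  - 5 records affected: 316000 + (5 × 20) = 316100
  - Unaffected records: 515000
  - Sum after Rule 1: 831100
Step 2: Apply Rule 2 - Multiply all by 1.1
  - 831100 × 1.1 = 914210.0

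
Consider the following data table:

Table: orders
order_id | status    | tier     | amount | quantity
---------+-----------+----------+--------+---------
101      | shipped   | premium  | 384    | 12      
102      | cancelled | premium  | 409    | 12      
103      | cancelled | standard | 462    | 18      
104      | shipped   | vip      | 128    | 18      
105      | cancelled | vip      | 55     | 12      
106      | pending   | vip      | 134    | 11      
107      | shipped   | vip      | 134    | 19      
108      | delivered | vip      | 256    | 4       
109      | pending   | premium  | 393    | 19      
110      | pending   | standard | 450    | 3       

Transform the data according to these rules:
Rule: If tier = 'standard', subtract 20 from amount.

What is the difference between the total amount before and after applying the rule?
40

Step 1: Original sum of amount = 2805
Step 2: 2 records have tier = 'standard'
Step 3: Each affected record changes by -20
Step 4: Total change = 2 × -20 = -40
Step 5: New sum = 2805 + -40 = 2765
Step 6: Difference = |2765 - 2805| = 40
        (Sum decreased by 40)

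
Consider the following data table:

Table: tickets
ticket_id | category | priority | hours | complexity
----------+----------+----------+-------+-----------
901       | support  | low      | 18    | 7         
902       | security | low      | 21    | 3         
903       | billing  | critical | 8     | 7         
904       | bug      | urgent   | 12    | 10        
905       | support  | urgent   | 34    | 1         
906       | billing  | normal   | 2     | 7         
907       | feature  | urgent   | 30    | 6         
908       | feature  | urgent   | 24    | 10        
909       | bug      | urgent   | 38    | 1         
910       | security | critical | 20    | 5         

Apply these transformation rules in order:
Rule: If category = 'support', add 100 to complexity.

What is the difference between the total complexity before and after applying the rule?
200

Step 1: Original sum of complexity = 57
Step 2: 2 records have category = 'support'
Step 3: Each affected record changes by 100
Step 4: Total change = 2 × 100 = 200
Step 5: New sum = 57 + 200 = 257
Step 6: Difference = |257 - 57| = 200
        (Sum increased by 200)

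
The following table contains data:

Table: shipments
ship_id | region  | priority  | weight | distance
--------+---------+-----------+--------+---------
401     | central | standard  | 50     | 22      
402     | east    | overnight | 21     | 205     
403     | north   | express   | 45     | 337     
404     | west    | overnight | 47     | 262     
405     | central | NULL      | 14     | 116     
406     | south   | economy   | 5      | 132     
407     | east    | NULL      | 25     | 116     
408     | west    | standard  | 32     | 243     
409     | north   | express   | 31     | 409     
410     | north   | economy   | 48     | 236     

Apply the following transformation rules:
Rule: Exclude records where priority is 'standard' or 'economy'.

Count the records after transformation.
6

Step 1: Count records to exclude
  - 2 (standard) + 2 (economy) = 4 records
Step 2: Total records: 10
Step 3: Remaining = 10 - 4 = 6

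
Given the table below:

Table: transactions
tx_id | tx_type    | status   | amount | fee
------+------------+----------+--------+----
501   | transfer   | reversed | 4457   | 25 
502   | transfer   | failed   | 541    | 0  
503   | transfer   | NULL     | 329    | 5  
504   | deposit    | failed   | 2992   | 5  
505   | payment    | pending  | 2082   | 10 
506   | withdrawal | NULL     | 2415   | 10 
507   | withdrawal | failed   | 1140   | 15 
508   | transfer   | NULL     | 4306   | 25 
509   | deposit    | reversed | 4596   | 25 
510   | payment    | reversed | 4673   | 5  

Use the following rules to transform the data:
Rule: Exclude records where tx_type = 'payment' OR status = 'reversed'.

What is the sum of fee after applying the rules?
60

Step 1: Find records where tx_type = 'payment' OR status = 'reversed'
Step 2: 4 records match, summing to 65
Step 3: Original sum: 125
Step 4: Remaining sum = 125 - 65 = 60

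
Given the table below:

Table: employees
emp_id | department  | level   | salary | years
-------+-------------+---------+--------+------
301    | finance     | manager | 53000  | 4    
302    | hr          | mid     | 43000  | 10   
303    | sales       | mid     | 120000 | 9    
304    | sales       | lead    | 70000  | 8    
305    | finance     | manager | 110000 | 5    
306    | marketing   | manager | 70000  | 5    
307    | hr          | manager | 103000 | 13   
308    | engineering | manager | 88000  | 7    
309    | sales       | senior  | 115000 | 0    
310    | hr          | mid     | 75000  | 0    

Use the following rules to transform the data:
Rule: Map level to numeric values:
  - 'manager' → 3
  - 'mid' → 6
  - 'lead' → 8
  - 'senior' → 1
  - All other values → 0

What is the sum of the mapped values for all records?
42

Step 1: Apply mapping to each record
Step 2: Count by status:
  'manager': 5 records × 3 = 15
  'mid': 3 records × 6 = 18
  'lead': 1 records × 8 = 8
  'senior': 1 records × 1 = 1
Step 3: Sum all mapped values = 42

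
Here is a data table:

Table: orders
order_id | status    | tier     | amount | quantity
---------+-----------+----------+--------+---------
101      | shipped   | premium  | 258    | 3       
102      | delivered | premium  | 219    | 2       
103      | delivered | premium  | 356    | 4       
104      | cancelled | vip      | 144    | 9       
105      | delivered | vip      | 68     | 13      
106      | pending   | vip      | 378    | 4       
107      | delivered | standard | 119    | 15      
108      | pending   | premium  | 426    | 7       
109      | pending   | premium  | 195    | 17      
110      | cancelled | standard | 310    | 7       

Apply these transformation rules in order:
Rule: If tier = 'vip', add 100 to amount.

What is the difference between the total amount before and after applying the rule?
300

Step 1: Original sum of amount = 2473
Step 2: 3 records have tier = 'vip'
Step 3: Each affected record changes by 100
Step 4: Total change = 3 × 100 = 300
Step 5: New sum = 2473 + 300 = 2773
Step 6: Difference = |2773 - 2473| = 300
        (Sum increased by 300)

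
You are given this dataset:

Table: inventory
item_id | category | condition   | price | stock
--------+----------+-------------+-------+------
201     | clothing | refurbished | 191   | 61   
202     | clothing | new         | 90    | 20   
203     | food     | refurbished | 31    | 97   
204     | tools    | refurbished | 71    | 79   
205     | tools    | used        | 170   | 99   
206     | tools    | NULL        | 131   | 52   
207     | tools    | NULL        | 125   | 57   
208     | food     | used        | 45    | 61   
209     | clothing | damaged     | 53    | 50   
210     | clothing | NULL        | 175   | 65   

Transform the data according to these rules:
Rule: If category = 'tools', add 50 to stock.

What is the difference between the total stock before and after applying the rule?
200

Step 1: Original sum of stock = 641
Step 2: 4 records have category = 'tools'
Step 3: Each affected record changes by 50
Step 4: Total change = 4 × 50 = 200
Step 5: New sum = 641 + 200 = 841
Step 6: Difference = |841 - 641| = 200
        (Sum increased by 200)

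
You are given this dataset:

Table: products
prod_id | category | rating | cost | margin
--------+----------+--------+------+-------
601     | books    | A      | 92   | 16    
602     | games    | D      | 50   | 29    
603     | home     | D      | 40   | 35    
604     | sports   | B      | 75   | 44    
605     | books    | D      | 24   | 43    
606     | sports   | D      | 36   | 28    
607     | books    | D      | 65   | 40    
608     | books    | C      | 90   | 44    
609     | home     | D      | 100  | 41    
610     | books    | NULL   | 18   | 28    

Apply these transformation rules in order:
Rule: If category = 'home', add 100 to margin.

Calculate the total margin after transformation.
548

Step 1: Count records where category = 'home': 2
Step 2: Total bonus added: 2 × 100 = 200
Step 3: Original sum of margin: 348
Step 4: Final sum = 348 + 200 = 548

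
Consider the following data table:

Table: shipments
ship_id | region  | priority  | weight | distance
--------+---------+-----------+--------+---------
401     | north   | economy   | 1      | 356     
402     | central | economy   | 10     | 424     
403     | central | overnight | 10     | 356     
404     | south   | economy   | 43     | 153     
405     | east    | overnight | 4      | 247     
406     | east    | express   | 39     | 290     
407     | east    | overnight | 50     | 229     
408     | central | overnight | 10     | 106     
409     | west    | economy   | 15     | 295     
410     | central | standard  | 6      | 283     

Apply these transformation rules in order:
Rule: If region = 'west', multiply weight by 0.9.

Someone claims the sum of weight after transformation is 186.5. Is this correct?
Yes, the result is correct.

Step 1: Calculate the correct sum after transformation
Step 2: Apply multiplier 0.9 to records where region = 'west'
Step 3: Correct result = 186.5
Step 4: Claimed result = 186.5
Step 5: 186.5 = 186.5 ✓
Conclusion: The claimed result is correct.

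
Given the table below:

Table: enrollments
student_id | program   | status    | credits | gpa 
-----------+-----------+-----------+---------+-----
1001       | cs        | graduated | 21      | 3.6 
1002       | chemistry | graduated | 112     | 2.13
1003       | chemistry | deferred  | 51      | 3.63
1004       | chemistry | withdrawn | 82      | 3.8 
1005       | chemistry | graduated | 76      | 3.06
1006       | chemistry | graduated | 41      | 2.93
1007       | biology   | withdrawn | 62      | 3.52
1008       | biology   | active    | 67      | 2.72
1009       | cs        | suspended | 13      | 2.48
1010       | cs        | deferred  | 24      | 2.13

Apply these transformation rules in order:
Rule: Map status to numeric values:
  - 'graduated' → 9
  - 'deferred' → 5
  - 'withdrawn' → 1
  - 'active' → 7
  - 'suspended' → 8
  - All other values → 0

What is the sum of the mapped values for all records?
63

Step 1: Apply mapping to each record
Step 2: Count by status:
  'graduated': 4 records × 9 = 36
  'deferred': 2 records × 5 = 10
  'withdrawn': 2 records × 1 = 2
  'active': 1 records × 7 = 7
  'suspended': 1 records × 8 = 8
Step 3: Sum all mapped values = 63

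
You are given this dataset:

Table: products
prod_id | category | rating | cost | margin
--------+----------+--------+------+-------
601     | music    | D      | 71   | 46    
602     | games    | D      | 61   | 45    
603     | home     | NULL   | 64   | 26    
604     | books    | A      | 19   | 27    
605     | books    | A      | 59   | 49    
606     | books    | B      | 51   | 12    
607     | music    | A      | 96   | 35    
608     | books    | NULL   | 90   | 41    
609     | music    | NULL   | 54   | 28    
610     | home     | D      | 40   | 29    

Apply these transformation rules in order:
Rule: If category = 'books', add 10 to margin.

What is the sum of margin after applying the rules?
378

Step 1: Count records where category = 'books': 4
Step 2: Total bonus added: 4 × 10 = 40
Step 3: Original sum of margin: 338
Step 4: Final sum = 338 + 40 = 378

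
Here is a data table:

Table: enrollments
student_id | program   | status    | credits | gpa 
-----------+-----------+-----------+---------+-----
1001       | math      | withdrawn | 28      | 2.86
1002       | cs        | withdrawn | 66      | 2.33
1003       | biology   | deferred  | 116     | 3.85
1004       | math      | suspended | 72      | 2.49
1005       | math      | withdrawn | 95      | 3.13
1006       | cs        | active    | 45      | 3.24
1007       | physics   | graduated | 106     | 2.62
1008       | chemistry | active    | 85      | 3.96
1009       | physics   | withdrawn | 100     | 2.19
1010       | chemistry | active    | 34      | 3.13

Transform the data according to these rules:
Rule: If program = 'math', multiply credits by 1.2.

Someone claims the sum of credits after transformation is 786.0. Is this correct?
Yes, the result is correct.

Step 1: Calculate the correct sum after transformation
Step 2: Apply multiplier 1.2 to records where program = 'math'
Step 3: Correct result = 786.0
Step 4: Claimed result = 786.0
Step 5: 786.0 = 786.0 ✓
Conclusion: The claimed result is correct.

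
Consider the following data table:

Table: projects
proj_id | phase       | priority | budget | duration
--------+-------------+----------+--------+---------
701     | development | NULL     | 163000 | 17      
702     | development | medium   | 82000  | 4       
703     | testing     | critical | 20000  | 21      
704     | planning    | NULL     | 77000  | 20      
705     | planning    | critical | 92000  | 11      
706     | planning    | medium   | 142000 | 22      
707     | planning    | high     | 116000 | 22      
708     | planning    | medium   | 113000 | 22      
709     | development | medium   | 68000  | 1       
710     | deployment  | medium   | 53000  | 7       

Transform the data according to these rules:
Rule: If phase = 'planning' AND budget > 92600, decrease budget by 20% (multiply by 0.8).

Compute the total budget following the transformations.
851800.0

Step 1: Find records where phase = 'planning' AND budget > 92600
Step 2: 3 records match, summing to 371000
Step 3: After multiplier: 371000 × 0.8 = 296800.0
Step 4: Unaffected records sum: 555000
Step 5: Final sum = 296800.0 + 555000 = 851800.0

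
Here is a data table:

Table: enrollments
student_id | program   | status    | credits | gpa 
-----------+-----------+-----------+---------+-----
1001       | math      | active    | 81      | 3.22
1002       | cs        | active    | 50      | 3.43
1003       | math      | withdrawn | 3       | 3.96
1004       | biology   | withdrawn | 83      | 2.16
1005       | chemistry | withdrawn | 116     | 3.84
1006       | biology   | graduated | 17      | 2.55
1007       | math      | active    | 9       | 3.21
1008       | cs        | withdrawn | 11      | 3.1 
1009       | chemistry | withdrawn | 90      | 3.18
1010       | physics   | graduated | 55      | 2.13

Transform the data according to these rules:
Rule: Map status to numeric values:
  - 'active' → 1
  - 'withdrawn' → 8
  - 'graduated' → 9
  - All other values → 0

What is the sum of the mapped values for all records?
61

Step 1: Apply mapping to each record
Step 2: Count by status:
  'active': 3 records × 1 = 3
  'withdrawn': 5 records × 8 = 40
  'graduated': 2 records × 9 = 18
Step 3: Sum all mapped values = 61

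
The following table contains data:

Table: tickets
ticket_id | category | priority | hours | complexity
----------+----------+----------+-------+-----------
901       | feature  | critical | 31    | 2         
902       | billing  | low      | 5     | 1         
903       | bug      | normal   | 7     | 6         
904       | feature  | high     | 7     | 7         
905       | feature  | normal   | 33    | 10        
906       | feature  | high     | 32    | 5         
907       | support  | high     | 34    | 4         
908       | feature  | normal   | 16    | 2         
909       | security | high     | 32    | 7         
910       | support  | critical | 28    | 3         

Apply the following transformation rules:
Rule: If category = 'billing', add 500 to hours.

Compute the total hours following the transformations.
725

Step 1: Count records where category = 'billing': 1
Step 2: Total bonus added: 1 × 500 = 500
Step 3: Original sum of hours: 225
Step 4: Final sum = 225 + 500 = 725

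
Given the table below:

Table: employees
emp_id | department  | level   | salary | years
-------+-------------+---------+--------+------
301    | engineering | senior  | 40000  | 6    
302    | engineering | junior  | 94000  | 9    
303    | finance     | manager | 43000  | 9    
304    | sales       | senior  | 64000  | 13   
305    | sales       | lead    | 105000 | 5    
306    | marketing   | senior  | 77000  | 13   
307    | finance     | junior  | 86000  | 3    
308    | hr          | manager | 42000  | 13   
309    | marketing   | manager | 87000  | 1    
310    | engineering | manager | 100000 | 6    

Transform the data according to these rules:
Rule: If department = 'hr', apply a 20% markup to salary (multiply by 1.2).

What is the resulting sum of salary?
746400.0

Step 1: Records with department = 'hr' have total salary = 42000
Step 2: Apply multiplier: 42000 × 1.2 = 50400.0
Step 3: Other records total: 696000
Step 4: Final sum = 50400.0 + 696000 = 746400.0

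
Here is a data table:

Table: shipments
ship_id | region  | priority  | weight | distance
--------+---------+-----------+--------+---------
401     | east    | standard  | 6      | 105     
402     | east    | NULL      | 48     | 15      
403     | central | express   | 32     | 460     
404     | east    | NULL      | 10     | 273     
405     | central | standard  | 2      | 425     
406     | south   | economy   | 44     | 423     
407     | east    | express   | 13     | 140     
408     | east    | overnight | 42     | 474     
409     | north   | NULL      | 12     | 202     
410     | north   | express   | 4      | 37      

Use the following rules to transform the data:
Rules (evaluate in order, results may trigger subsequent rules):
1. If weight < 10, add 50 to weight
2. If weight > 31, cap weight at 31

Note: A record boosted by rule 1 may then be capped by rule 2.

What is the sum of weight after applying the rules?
252

Step 1: Apply rule 1 to records with weight < 10
  - 3 records get bonus of 50
  - Of these, 3 records then exceed 31 and get capped
Step 2: Apply rule 2 to records with weight > 31
  - 4 records (original) are capped
Step 3: Calculate final sum = 252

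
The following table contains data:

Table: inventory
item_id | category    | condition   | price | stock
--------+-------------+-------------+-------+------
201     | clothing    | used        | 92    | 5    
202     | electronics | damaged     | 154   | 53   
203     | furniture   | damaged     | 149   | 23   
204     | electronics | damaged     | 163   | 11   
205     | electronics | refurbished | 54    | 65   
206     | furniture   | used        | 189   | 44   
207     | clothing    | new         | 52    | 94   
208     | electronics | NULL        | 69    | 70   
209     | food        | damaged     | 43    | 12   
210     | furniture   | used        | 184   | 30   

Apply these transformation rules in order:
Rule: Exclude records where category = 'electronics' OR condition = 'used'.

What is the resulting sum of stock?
129

Step 1: Find records where category = 'electronics' OR condition = 'used'
Step 2: 7 records match, summing to 278
Step 3: Original sum: 407
Step 4: Remaining sum = 407 - 278 = 129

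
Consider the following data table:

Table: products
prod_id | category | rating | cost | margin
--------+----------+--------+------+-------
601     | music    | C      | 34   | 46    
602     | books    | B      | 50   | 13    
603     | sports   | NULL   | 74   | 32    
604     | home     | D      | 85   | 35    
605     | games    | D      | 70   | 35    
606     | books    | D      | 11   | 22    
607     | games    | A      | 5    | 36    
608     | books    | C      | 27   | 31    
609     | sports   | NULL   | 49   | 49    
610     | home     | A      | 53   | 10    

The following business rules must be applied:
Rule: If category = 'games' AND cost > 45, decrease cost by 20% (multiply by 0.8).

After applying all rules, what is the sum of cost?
444.0

Step 1: Find records where category = 'games' AND cost > 45
Step 2: 1 records match, summing to 70
Step 3: After multiplier: 70 × 0.8 = 56.0
Step 4: Unaffected records sum: 388
Step 5: Final sum = 56.0 + 388 = 444.0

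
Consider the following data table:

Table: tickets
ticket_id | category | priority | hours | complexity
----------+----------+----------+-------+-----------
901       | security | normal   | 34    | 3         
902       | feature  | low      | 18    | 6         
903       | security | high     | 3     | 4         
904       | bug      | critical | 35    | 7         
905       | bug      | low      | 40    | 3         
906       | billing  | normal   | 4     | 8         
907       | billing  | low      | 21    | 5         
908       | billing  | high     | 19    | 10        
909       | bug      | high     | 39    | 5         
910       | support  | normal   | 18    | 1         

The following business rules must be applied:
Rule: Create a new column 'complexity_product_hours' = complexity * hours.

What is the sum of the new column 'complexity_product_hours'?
1127

Step 1: For each record, compute complexity * hours
Example calculations:
  3 * 34 = 102
  6 * 18 = 108
  4 * 3 = 12
  ...
Step 2: Sum all derived values
Step 3: Total = 1127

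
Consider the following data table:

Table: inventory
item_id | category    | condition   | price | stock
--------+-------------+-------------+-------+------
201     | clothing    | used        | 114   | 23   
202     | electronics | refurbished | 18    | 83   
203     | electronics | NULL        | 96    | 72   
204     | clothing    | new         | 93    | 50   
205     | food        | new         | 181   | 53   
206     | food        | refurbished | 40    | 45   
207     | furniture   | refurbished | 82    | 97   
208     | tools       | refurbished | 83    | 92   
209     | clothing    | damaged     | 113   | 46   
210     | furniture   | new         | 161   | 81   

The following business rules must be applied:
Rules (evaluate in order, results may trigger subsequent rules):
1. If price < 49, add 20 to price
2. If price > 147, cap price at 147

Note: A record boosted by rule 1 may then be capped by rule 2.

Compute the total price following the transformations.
973

Step 1: Apply rule 1 to records with price < 49
  - 2 records get bonus of 20
  - Of these, 0 records then exceed 147 and get capped
Step 2: Apply rule 2 to records with price > 147
  - 2 records (original) are capped
Step 3: Calculate final sum = 973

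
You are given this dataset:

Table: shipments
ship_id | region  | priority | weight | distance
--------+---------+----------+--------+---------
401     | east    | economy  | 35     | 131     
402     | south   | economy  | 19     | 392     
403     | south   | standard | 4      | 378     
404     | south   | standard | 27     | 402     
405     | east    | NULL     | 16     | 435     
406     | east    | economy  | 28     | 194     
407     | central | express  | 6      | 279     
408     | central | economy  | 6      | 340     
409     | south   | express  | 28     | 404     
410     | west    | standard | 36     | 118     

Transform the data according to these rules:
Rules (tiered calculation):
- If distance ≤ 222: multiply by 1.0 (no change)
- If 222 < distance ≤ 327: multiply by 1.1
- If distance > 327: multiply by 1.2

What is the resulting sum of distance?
3571.1

Step 1: Tier 1 (distance ≤ 222): 3 records, sum = 443 × 1.0 = 443.0
Step 2: Tier 2 (222 < distance ≤ 327): 1 records, sum = 279 × 1.1 = 306.9
Step 3: Tier 3 (distance > 327): 6 records, sum = 2351 × 1.2 = 2821.2
Step 4: Final sum = 443.0 + 306.9 + 2821.2 = 3571.1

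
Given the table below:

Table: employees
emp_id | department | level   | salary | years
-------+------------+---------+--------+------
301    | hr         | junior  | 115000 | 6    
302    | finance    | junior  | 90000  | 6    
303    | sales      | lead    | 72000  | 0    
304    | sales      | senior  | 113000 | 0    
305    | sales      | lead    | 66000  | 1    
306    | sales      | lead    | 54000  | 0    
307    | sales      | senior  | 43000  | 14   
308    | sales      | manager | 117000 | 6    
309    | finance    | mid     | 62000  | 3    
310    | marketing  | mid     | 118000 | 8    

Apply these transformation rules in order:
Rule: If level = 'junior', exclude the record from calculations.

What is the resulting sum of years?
32

Step 1: Identify records where level = 'junior'
Step 2: The excluded records sum to 12
Step 3: Original total years = 44
Step 4: Remaining total = 44 - 12 = 32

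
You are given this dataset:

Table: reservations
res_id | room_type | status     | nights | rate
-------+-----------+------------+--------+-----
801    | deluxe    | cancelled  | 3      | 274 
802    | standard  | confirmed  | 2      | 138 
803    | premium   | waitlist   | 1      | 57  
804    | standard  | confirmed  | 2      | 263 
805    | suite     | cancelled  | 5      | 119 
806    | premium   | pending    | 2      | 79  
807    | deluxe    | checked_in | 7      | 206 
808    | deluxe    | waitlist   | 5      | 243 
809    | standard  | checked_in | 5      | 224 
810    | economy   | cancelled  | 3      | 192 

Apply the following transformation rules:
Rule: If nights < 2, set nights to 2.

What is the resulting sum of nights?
36

Step 1: 1 records have nights < 2
Step 2: These records originally summed to 1
Step 3: After setting to minimum: 1 × 2 = 2
Step 4: Unaffected records sum: 34
Step 5: Final sum = 2 + 34 = 36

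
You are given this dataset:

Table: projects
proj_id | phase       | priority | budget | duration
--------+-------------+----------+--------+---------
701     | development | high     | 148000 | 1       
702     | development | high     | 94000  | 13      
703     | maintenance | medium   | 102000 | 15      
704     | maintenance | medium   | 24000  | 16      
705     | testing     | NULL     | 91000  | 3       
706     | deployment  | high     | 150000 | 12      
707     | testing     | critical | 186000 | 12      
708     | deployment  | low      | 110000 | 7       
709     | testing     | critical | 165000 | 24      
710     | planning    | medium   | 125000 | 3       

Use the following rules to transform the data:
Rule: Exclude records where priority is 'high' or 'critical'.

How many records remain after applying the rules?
5

Step 1: Count records to exclude
  - 3 (high) + 2 (critical) = 5 records
Step 2: Total records: 10
Step 3: Remaining = 10 - 5 = 5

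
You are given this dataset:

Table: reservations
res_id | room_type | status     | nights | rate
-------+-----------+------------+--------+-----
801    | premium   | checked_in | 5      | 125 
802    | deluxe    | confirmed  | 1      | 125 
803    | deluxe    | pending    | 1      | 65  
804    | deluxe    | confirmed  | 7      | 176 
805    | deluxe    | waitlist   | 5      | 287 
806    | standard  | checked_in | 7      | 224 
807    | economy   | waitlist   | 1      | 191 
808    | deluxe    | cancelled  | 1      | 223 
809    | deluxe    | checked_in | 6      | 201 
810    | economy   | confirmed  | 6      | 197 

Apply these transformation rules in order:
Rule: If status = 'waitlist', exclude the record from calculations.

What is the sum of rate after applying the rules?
1336

Step 1: Identify records where status = 'waitlist'
Step 2: The excluded records sum to 478
Step 3: Original total rate = 1814
Step 4: Remaining total = 1814 - 478 = 1336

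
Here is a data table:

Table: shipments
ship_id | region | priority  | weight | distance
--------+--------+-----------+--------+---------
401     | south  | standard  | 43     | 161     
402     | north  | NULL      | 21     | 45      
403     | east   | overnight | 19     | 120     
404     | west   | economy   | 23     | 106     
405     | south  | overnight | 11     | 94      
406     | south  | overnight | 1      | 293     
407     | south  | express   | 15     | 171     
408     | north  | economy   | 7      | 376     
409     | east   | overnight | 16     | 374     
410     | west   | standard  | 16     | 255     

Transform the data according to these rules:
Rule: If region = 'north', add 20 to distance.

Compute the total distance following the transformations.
2035

Step 1: Count records where region = 'north': 2
Step 2: Total bonus added: 2 × 20 = 40
Step 3: Original sum of distance: 1995
Step 4: Final sum = 1995 + 40 = 2035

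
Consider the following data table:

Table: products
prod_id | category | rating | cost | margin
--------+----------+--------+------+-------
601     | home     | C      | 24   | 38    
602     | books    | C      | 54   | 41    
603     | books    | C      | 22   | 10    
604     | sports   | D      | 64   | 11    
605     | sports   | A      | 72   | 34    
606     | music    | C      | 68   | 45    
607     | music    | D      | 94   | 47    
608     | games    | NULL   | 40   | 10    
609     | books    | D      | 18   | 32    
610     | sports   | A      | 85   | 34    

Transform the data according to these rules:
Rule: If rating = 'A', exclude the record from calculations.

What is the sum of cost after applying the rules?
384

Step 1: Identify records where rating = 'A'
Step 2: The excluded records sum to 157
Step 3: Original total cost = 541
Step 4: Remaining total = 541 - 157 = 384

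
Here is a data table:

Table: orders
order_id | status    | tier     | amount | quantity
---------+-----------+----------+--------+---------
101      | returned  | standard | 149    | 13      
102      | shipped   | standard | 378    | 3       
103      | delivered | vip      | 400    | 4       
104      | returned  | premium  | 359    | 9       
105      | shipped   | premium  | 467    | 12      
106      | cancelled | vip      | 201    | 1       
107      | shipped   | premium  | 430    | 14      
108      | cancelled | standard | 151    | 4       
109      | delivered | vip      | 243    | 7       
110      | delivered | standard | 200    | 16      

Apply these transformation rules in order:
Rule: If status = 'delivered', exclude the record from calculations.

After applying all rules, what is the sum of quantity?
56

Step 1: Identify records where status = 'delivered'
Step 2: The excluded records sum to 27
Step 3: Original total quantity = 83
Step 4: Remaining total = 83 - 27 = 56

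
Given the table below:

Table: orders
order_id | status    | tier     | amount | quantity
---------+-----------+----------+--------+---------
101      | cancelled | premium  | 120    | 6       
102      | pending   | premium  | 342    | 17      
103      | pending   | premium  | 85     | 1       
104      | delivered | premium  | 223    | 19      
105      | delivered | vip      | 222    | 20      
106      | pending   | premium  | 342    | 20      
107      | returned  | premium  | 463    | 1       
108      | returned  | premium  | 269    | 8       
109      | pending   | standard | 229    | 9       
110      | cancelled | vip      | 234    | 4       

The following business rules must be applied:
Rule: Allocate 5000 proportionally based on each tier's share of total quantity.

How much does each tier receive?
premium: 3428.57, standard: 428.57, vip: 1142.86

Step 1: Calculate total quantity = 105
Step 2: Calculate each tier's proportion:
  premium: 72/105 = 68.57% → 3428.57
  standard: 9/105 = 8.57% → 428.57
  vip: 24/105 = 22.86% → 1142.86
Step 3: Verify: sum of allocations ≈ 5000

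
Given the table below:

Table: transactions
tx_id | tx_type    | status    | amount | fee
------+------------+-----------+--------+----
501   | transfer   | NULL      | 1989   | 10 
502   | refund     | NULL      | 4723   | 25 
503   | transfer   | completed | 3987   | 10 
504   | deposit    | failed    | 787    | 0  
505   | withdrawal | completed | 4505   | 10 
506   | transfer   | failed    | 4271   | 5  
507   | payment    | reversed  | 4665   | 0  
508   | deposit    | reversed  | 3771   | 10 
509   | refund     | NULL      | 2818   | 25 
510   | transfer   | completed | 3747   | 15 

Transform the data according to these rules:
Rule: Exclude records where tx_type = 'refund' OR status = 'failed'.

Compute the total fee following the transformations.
55

Step 1: Find records where tx_type = 'refund' OR status = 'failed'
Step 2: 4 records match, summing to 55
Step 3: Original sum: 110
Step 4: Remaining sum = 110 - 55 = 55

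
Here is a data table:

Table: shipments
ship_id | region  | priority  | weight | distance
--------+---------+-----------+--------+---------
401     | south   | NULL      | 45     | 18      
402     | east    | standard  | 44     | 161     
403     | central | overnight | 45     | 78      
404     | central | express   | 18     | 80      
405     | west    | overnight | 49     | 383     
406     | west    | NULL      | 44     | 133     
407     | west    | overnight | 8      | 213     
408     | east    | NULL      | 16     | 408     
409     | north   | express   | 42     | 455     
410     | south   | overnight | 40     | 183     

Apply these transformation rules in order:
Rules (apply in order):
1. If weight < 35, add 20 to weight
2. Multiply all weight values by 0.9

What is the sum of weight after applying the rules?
369.9

Step 1: Apply Rule 1 - Add 20 to records with weight < 35
  - 3 records affected: 42 + (3 × 20) = 102
  - Unaffected records: 309
  - Sum after Rule 1: 411
Step 2: Apply Rule 2 - Multiply all by 0.9
  - 411 × 0.9 = 369.9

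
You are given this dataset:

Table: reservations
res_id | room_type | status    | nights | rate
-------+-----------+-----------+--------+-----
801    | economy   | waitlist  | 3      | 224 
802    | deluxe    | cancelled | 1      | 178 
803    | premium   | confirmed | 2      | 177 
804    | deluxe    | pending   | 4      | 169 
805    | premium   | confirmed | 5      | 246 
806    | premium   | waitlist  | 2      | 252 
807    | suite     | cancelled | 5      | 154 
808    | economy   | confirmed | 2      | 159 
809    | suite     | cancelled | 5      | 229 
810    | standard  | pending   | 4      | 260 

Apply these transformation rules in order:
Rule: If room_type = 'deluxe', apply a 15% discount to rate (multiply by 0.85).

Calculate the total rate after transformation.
1995.95

Step 1: Records with room_type = 'deluxe' have total rate = 347
Step 2: Apply multiplier: 347 × 0.85 = 294.95
Step 3: Other records total: 1701
Step 4: Final sum = 294.95 + 1701 = 1995.95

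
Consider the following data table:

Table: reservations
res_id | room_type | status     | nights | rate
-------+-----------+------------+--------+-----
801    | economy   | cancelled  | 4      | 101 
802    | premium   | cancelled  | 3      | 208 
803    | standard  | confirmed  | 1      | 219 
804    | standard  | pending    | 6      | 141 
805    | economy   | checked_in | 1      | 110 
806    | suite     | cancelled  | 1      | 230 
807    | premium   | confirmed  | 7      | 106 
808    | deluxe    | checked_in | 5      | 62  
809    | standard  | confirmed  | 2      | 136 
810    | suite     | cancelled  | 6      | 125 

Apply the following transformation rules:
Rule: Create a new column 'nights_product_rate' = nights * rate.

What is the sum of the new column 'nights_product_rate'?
4507

Step 1: For each record, compute nights * rate
Example calculations:
  4 * 101 = 404
  3 * 208 = 624
  1 * 219 = 219
  ...
Step 2: Sum all derived values
Step 3: Total = 4507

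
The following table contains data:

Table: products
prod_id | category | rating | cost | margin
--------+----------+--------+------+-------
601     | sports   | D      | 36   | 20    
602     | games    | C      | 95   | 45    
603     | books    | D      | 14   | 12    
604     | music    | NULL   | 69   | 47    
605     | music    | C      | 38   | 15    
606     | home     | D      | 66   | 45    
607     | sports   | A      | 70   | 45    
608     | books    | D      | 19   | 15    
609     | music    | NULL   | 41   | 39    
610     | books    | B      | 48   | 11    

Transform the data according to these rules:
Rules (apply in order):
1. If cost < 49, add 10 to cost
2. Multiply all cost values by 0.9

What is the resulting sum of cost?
500.4

Step 1: Apply Rule 1 - Add 10 to records with cost < 49
  - 6 records affected: 196 + (6 × 10) = 256
  - Unaffected records: 300
  - Sum after Rule 1: 556
Step 2: Apply Rule 2 - Multiply all by 0.9
  - 556 × 0.9 = 500.4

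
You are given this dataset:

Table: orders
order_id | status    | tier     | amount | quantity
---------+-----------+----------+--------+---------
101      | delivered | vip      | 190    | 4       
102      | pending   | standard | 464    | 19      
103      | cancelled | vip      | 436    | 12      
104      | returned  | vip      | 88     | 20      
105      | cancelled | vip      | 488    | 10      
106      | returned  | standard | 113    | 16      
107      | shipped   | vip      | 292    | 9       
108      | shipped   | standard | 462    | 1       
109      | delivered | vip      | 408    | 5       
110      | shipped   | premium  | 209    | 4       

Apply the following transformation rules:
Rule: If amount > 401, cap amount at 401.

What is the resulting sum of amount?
2897

Step 1: 5 records have amount > 401
Step 2: These records originally summed to 2258
Step 3: After capping: 5 × 401 = 2005
Step 4: Unaffected records sum: 892
Step 5: Final sum = 2005 + 892 = 2897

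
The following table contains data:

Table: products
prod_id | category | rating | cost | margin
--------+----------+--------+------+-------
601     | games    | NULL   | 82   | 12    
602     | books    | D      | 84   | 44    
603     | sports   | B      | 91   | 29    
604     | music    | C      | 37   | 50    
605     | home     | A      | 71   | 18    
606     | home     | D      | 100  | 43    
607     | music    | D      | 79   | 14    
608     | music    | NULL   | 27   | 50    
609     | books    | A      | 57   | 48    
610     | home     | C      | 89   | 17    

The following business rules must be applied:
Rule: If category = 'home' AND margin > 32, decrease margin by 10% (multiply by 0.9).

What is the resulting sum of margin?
320.7

Step 1: Find records where category = 'home' AND margin > 32
Step 2: 1 records match, summing to 43
Step 3: After multiplier: 43 × 0.9 = 38.7
Step 4: Unaffected records sum: 282
Step 5: Final sum = 38.7 + 282 = 320.7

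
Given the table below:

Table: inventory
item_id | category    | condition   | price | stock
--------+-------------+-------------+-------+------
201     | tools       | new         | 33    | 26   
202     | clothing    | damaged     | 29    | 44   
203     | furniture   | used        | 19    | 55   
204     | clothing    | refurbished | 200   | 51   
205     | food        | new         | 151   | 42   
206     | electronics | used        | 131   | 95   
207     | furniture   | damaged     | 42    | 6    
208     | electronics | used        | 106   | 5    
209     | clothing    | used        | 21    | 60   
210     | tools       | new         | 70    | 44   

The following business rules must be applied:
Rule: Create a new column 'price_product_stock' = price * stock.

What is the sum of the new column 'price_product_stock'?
37288

Step 1: For each record, compute price * stock
Example calculations:
  33 * 26 = 858
  29 * 44 = 1276
  19 * 55 = 1045
  ...
Step 2: Sum all derived values
Step 3: Total = 37288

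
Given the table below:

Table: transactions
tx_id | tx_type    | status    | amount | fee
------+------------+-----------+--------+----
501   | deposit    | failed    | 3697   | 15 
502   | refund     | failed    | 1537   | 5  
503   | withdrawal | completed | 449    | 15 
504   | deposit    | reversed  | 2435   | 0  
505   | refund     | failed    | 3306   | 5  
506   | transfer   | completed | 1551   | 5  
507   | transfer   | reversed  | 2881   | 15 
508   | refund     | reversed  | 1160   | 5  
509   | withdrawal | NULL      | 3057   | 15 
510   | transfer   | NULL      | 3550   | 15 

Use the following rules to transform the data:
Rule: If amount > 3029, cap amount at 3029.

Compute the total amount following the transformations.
22129

Step 1: 4 records have amount > 3029
Step 2: These records originally summed to 13610
Step 3: After capping: 4 × 3029 = 12116
Step 4: Unaffected records sum: 10013
Step 5: Final sum = 12116 + 10013 = 22129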